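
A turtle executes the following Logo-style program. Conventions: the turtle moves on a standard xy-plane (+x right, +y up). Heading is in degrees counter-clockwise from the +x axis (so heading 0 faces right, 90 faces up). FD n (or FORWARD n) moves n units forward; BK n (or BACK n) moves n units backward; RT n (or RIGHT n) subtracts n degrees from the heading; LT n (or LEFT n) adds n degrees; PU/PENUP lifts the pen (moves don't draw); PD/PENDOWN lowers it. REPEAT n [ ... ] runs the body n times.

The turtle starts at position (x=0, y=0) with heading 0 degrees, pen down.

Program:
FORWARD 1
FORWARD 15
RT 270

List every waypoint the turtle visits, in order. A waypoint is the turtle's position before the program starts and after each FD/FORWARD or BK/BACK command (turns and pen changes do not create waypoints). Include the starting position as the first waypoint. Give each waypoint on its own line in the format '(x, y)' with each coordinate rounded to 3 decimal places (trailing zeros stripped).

Executing turtle program step by step:
Start: pos=(0,0), heading=0, pen down
FD 1: (0,0) -> (1,0) [heading=0, draw]
FD 15: (1,0) -> (16,0) [heading=0, draw]
RT 270: heading 0 -> 90
Final: pos=(16,0), heading=90, 2 segment(s) drawn
Waypoints (3 total):
(0, 0)
(1, 0)
(16, 0)

Answer: (0, 0)
(1, 0)
(16, 0)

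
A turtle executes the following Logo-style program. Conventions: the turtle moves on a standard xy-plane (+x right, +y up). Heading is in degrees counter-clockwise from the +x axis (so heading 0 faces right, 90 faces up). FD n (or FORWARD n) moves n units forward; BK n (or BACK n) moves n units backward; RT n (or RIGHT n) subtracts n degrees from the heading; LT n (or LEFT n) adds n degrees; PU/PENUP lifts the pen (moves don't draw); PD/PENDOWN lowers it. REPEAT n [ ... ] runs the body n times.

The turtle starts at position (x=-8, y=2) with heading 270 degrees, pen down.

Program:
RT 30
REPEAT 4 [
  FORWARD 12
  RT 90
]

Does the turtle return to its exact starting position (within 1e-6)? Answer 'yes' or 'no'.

Answer: yes

Derivation:
Executing turtle program step by step:
Start: pos=(-8,2), heading=270, pen down
RT 30: heading 270 -> 240
REPEAT 4 [
  -- iteration 1/4 --
  FD 12: (-8,2) -> (-14,-8.392) [heading=240, draw]
  RT 90: heading 240 -> 150
  -- iteration 2/4 --
  FD 12: (-14,-8.392) -> (-24.392,-2.392) [heading=150, draw]
  RT 90: heading 150 -> 60
  -- iteration 3/4 --
  FD 12: (-24.392,-2.392) -> (-18.392,8) [heading=60, draw]
  RT 90: heading 60 -> 330
  -- iteration 4/4 --
  FD 12: (-18.392,8) -> (-8,2) [heading=330, draw]
  RT 90: heading 330 -> 240
]
Final: pos=(-8,2), heading=240, 4 segment(s) drawn

Start position: (-8, 2)
Final position: (-8, 2)
Distance = 0; < 1e-6 -> CLOSED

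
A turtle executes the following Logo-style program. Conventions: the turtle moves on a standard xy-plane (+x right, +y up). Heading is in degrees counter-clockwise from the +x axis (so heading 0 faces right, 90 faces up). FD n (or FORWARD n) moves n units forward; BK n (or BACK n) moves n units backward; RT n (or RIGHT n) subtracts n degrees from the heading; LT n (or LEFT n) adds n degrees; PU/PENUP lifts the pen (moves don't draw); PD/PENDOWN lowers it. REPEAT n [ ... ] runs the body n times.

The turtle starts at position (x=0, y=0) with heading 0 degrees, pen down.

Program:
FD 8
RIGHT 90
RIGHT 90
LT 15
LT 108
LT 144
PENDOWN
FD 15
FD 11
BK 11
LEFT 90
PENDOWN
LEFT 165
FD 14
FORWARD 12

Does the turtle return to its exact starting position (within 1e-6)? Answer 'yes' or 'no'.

Answer: no

Derivation:
Executing turtle program step by step:
Start: pos=(0,0), heading=0, pen down
FD 8: (0,0) -> (8,0) [heading=0, draw]
RT 90: heading 0 -> 270
RT 90: heading 270 -> 180
LT 15: heading 180 -> 195
LT 108: heading 195 -> 303
LT 144: heading 303 -> 87
PD: pen down
FD 15: (8,0) -> (8.785,14.979) [heading=87, draw]
FD 11: (8.785,14.979) -> (9.361,25.964) [heading=87, draw]
BK 11: (9.361,25.964) -> (8.785,14.979) [heading=87, draw]
LT 90: heading 87 -> 177
PD: pen down
LT 165: heading 177 -> 342
FD 14: (8.785,14.979) -> (22.1,10.653) [heading=342, draw]
FD 12: (22.1,10.653) -> (33.513,6.945) [heading=342, draw]
Final: pos=(33.513,6.945), heading=342, 6 segment(s) drawn

Start position: (0, 0)
Final position: (33.513, 6.945)
Distance = 34.225; >= 1e-6 -> NOT closed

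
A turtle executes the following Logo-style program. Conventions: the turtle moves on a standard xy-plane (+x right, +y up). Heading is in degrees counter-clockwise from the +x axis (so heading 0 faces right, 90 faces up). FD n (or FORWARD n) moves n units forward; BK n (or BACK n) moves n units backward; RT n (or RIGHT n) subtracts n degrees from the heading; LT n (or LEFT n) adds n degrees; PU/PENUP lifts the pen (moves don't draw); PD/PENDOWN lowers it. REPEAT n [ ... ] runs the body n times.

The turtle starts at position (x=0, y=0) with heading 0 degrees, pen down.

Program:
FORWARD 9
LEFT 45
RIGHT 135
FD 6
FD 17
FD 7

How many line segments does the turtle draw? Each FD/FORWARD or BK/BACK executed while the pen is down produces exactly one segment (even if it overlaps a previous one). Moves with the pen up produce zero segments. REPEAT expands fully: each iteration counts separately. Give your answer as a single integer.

Executing turtle program step by step:
Start: pos=(0,0), heading=0, pen down
FD 9: (0,0) -> (9,0) [heading=0, draw]
LT 45: heading 0 -> 45
RT 135: heading 45 -> 270
FD 6: (9,0) -> (9,-6) [heading=270, draw]
FD 17: (9,-6) -> (9,-23) [heading=270, draw]
FD 7: (9,-23) -> (9,-30) [heading=270, draw]
Final: pos=(9,-30), heading=270, 4 segment(s) drawn
Segments drawn: 4

Answer: 4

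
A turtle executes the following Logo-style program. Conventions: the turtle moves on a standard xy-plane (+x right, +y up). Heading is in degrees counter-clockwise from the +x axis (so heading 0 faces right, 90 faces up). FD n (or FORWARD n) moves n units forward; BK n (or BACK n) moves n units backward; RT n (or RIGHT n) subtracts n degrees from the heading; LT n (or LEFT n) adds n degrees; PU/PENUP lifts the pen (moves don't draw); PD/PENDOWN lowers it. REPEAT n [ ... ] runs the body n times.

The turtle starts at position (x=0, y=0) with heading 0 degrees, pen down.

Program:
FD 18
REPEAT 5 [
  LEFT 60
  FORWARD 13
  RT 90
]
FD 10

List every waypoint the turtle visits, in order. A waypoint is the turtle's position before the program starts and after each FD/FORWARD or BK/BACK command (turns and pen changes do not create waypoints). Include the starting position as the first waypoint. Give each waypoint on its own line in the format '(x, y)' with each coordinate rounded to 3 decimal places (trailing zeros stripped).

Executing turtle program step by step:
Start: pos=(0,0), heading=0, pen down
FD 18: (0,0) -> (18,0) [heading=0, draw]
REPEAT 5 [
  -- iteration 1/5 --
  LT 60: heading 0 -> 60
  FD 13: (18,0) -> (24.5,11.258) [heading=60, draw]
  RT 90: heading 60 -> 330
  -- iteration 2/5 --
  LT 60: heading 330 -> 30
  FD 13: (24.5,11.258) -> (35.758,17.758) [heading=30, draw]
  RT 90: heading 30 -> 300
  -- iteration 3/5 --
  LT 60: heading 300 -> 0
  FD 13: (35.758,17.758) -> (48.758,17.758) [heading=0, draw]
  RT 90: heading 0 -> 270
  -- iteration 4/5 --
  LT 60: heading 270 -> 330
  FD 13: (48.758,17.758) -> (60.017,11.258) [heading=330, draw]
  RT 90: heading 330 -> 240
  -- iteration 5/5 --
  LT 60: heading 240 -> 300
  FD 13: (60.017,11.258) -> (66.517,0) [heading=300, draw]
  RT 90: heading 300 -> 210
]
FD 10: (66.517,0) -> (57.856,-5) [heading=210, draw]
Final: pos=(57.856,-5), heading=210, 7 segment(s) drawn
Waypoints (8 total):
(0, 0)
(18, 0)
(24.5, 11.258)
(35.758, 17.758)
(48.758, 17.758)
(60.017, 11.258)
(66.517, 0)
(57.856, -5)

Answer: (0, 0)
(18, 0)
(24.5, 11.258)
(35.758, 17.758)
(48.758, 17.758)
(60.017, 11.258)
(66.517, 0)
(57.856, -5)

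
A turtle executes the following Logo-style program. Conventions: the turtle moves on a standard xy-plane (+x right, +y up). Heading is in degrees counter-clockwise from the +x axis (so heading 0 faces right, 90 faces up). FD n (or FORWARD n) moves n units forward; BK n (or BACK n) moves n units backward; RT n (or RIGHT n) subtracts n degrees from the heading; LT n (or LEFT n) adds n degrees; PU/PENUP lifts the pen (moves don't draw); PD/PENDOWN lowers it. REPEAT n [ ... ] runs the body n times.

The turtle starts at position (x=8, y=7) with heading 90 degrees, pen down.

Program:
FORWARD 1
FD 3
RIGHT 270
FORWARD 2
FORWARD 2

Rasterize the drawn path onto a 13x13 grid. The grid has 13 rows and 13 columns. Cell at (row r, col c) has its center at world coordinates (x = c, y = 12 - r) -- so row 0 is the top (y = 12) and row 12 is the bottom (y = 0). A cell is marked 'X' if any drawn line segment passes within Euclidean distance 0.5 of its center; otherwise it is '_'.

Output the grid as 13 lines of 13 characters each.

Segment 0: (8,7) -> (8,8)
Segment 1: (8,8) -> (8,11)
Segment 2: (8,11) -> (6,11)
Segment 3: (6,11) -> (4,11)

Answer: _____________
____XXXXX____
________X____
________X____
________X____
________X____
_____________
_____________
_____________
_____________
_____________
_____________
_____________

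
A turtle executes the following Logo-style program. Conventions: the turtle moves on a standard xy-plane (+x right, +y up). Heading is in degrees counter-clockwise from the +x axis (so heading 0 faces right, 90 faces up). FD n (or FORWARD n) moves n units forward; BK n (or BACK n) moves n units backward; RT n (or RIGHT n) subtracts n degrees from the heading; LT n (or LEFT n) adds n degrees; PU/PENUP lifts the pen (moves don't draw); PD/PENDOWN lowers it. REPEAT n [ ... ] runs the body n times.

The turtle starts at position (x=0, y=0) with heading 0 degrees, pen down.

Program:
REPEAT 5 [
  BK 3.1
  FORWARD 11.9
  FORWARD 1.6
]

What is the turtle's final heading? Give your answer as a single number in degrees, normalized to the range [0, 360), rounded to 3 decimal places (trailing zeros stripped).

Executing turtle program step by step:
Start: pos=(0,0), heading=0, pen down
REPEAT 5 [
  -- iteration 1/5 --
  BK 3.1: (0,0) -> (-3.1,0) [heading=0, draw]
  FD 11.9: (-3.1,0) -> (8.8,0) [heading=0, draw]
  FD 1.6: (8.8,0) -> (10.4,0) [heading=0, draw]
  -- iteration 2/5 --
  BK 3.1: (10.4,0) -> (7.3,0) [heading=0, draw]
  FD 11.9: (7.3,0) -> (19.2,0) [heading=0, draw]
  FD 1.6: (19.2,0) -> (20.8,0) [heading=0, draw]
  -- iteration 3/5 --
  BK 3.1: (20.8,0) -> (17.7,0) [heading=0, draw]
  FD 11.9: (17.7,0) -> (29.6,0) [heading=0, draw]
  FD 1.6: (29.6,0) -> (31.2,0) [heading=0, draw]
  -- iteration 4/5 --
  BK 3.1: (31.2,0) -> (28.1,0) [heading=0, draw]
  FD 11.9: (28.1,0) -> (40,0) [heading=0, draw]
  FD 1.6: (40,0) -> (41.6,0) [heading=0, draw]
  -- iteration 5/5 --
  BK 3.1: (41.6,0) -> (38.5,0) [heading=0, draw]
  FD 11.9: (38.5,0) -> (50.4,0) [heading=0, draw]
  FD 1.6: (50.4,0) -> (52,0) [heading=0, draw]
]
Final: pos=(52,0), heading=0, 15 segment(s) drawn

Answer: 0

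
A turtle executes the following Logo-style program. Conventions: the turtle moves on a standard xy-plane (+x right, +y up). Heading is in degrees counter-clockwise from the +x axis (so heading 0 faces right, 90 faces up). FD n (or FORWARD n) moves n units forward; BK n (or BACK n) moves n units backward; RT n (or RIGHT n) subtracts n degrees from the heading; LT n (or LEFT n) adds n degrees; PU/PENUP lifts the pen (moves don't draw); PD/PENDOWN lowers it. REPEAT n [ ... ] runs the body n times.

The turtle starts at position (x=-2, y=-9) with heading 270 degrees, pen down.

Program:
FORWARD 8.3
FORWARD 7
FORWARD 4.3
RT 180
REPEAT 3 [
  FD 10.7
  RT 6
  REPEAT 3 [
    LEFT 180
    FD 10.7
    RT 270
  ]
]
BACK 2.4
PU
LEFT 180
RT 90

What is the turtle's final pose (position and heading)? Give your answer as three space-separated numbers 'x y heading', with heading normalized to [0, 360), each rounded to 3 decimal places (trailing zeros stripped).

Answer: -19.838 -39.16 72

Derivation:
Executing turtle program step by step:
Start: pos=(-2,-9), heading=270, pen down
FD 8.3: (-2,-9) -> (-2,-17.3) [heading=270, draw]
FD 7: (-2,-17.3) -> (-2,-24.3) [heading=270, draw]
FD 4.3: (-2,-24.3) -> (-2,-28.6) [heading=270, draw]
RT 180: heading 270 -> 90
REPEAT 3 [
  -- iteration 1/3 --
  FD 10.7: (-2,-28.6) -> (-2,-17.9) [heading=90, draw]
  RT 6: heading 90 -> 84
  REPEAT 3 [
    -- iteration 1/3 --
    LT 180: heading 84 -> 264
    FD 10.7: (-2,-17.9) -> (-3.118,-28.541) [heading=264, draw]
    RT 270: heading 264 -> 354
    -- iteration 2/3 --
    LT 180: heading 354 -> 174
    FD 10.7: (-3.118,-28.541) -> (-13.76,-27.423) [heading=174, draw]
    RT 270: heading 174 -> 264
    -- iteration 3/3 --
    LT 180: heading 264 -> 84
    FD 10.7: (-13.76,-27.423) -> (-12.641,-16.782) [heading=84, draw]
    RT 270: heading 84 -> 174
  ]
  -- iteration 2/3 --
  FD 10.7: (-12.641,-16.782) -> (-23.283,-15.663) [heading=174, draw]
  RT 6: heading 174 -> 168
  REPEAT 3 [
    -- iteration 1/3 --
    LT 180: heading 168 -> 348
    FD 10.7: (-23.283,-15.663) -> (-12.817,-17.888) [heading=348, draw]
    RT 270: heading 348 -> 78
    -- iteration 2/3 --
    LT 180: heading 78 -> 258
    FD 10.7: (-12.817,-17.888) -> (-15.041,-28.354) [heading=258, draw]
    RT 270: heading 258 -> 348
    -- iteration 3/3 --
    LT 180: heading 348 -> 168
    FD 10.7: (-15.041,-28.354) -> (-25.507,-26.129) [heading=168, draw]
    RT 270: heading 168 -> 258
  ]
  -- iteration 3/3 --
  FD 10.7: (-25.507,-26.129) -> (-27.732,-36.595) [heading=258, draw]
  RT 6: heading 258 -> 252
  REPEAT 3 [
    -- iteration 1/3 --
    LT 180: heading 252 -> 72
    FD 10.7: (-27.732,-36.595) -> (-24.426,-26.419) [heading=72, draw]
    RT 270: heading 72 -> 162
    -- iteration 2/3 --
    LT 180: heading 162 -> 342
    FD 10.7: (-24.426,-26.419) -> (-14.249,-29.726) [heading=342, draw]
    RT 270: heading 342 -> 72
    -- iteration 3/3 --
    LT 180: heading 72 -> 252
    FD 10.7: (-14.249,-29.726) -> (-17.556,-39.902) [heading=252, draw]
    RT 270: heading 252 -> 342
  ]
]
BK 2.4: (-17.556,-39.902) -> (-19.838,-39.16) [heading=342, draw]
PU: pen up
LT 180: heading 342 -> 162
RT 90: heading 162 -> 72
Final: pos=(-19.838,-39.16), heading=72, 16 segment(s) drawn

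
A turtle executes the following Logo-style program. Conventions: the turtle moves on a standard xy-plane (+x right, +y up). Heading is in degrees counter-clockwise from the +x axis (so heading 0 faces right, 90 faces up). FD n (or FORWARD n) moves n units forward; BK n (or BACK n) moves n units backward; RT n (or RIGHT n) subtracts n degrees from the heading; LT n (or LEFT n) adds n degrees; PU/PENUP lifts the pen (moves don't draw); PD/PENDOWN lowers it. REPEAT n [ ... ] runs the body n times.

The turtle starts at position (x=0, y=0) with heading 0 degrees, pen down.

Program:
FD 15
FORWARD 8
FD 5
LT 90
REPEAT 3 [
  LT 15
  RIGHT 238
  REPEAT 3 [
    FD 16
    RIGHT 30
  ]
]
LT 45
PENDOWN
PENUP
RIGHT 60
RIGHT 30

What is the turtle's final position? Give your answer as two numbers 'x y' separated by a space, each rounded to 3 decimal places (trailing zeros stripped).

Answer: -17.3 -92.879

Derivation:
Executing turtle program step by step:
Start: pos=(0,0), heading=0, pen down
FD 15: (0,0) -> (15,0) [heading=0, draw]
FD 8: (15,0) -> (23,0) [heading=0, draw]
FD 5: (23,0) -> (28,0) [heading=0, draw]
LT 90: heading 0 -> 90
REPEAT 3 [
  -- iteration 1/3 --
  LT 15: heading 90 -> 105
  RT 238: heading 105 -> 227
  REPEAT 3 [
    -- iteration 1/3 --
    FD 16: (28,0) -> (17.088,-11.702) [heading=227, draw]
    RT 30: heading 227 -> 197
    -- iteration 2/3 --
    FD 16: (17.088,-11.702) -> (1.787,-16.38) [heading=197, draw]
    RT 30: heading 197 -> 167
    -- iteration 3/3 --
    FD 16: (1.787,-16.38) -> (-13.803,-12.78) [heading=167, draw]
    RT 30: heading 167 -> 137
  ]
  -- iteration 2/3 --
  LT 15: heading 137 -> 152
  RT 238: heading 152 -> 274
  REPEAT 3 [
    -- iteration 1/3 --
    FD 16: (-13.803,-12.78) -> (-12.687,-28.741) [heading=274, draw]
    RT 30: heading 274 -> 244
    -- iteration 2/3 --
    FD 16: (-12.687,-28.741) -> (-19.701,-43.122) [heading=244, draw]
    RT 30: heading 244 -> 214
    -- iteration 3/3 --
    FD 16: (-19.701,-43.122) -> (-32.965,-52.069) [heading=214, draw]
    RT 30: heading 214 -> 184
  ]
  -- iteration 3/3 --
  LT 15: heading 184 -> 199
  RT 238: heading 199 -> 321
  REPEAT 3 [
    -- iteration 1/3 --
    FD 16: (-32.965,-52.069) -> (-20.531,-62.138) [heading=321, draw]
    RT 30: heading 321 -> 291
    -- iteration 2/3 --
    FD 16: (-20.531,-62.138) -> (-14.797,-77.076) [heading=291, draw]
    RT 30: heading 291 -> 261
    -- iteration 3/3 --
    FD 16: (-14.797,-77.076) -> (-17.3,-92.879) [heading=261, draw]
    RT 30: heading 261 -> 231
  ]
]
LT 45: heading 231 -> 276
PD: pen down
PU: pen up
RT 60: heading 276 -> 216
RT 30: heading 216 -> 186
Final: pos=(-17.3,-92.879), heading=186, 12 segment(s) drawn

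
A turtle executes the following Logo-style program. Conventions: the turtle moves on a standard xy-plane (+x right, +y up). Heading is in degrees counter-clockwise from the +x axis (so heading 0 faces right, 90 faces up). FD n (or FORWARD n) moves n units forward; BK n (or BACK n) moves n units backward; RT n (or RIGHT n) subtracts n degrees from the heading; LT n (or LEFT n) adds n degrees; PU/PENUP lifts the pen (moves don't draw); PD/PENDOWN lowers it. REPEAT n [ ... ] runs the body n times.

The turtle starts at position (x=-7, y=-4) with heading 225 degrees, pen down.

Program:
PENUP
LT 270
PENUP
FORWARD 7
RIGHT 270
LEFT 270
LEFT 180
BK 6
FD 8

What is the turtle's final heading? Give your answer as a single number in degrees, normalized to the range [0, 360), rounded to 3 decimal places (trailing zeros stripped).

Answer: 315

Derivation:
Executing turtle program step by step:
Start: pos=(-7,-4), heading=225, pen down
PU: pen up
LT 270: heading 225 -> 135
PU: pen up
FD 7: (-7,-4) -> (-11.95,0.95) [heading=135, move]
RT 270: heading 135 -> 225
LT 270: heading 225 -> 135
LT 180: heading 135 -> 315
BK 6: (-11.95,0.95) -> (-16.192,5.192) [heading=315, move]
FD 8: (-16.192,5.192) -> (-10.536,-0.464) [heading=315, move]
Final: pos=(-10.536,-0.464), heading=315, 0 segment(s) drawn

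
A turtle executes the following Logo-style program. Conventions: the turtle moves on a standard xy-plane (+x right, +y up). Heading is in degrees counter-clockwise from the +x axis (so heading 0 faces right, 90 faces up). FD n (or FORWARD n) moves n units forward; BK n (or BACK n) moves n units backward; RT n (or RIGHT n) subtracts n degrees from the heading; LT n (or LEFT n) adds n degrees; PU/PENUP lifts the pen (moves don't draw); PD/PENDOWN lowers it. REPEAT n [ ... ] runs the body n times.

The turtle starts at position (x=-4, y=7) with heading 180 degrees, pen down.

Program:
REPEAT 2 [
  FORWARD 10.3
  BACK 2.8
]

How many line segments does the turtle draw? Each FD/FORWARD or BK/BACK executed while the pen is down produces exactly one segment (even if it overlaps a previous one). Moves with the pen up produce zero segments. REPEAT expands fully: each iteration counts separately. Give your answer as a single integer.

Answer: 4

Derivation:
Executing turtle program step by step:
Start: pos=(-4,7), heading=180, pen down
REPEAT 2 [
  -- iteration 1/2 --
  FD 10.3: (-4,7) -> (-14.3,7) [heading=180, draw]
  BK 2.8: (-14.3,7) -> (-11.5,7) [heading=180, draw]
  -- iteration 2/2 --
  FD 10.3: (-11.5,7) -> (-21.8,7) [heading=180, draw]
  BK 2.8: (-21.8,7) -> (-19,7) [heading=180, draw]
]
Final: pos=(-19,7), heading=180, 4 segment(s) drawn
Segments drawn: 4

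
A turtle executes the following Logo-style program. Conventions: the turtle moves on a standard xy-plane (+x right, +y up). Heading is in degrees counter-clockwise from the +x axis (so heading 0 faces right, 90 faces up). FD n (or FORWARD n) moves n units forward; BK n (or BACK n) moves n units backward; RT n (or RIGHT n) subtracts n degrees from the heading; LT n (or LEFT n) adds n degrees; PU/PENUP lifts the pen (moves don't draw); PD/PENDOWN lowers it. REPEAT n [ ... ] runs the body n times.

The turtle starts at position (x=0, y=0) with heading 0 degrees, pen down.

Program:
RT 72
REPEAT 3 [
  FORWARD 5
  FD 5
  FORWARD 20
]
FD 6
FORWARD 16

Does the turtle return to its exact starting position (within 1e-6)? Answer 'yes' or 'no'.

Answer: no

Derivation:
Executing turtle program step by step:
Start: pos=(0,0), heading=0, pen down
RT 72: heading 0 -> 288
REPEAT 3 [
  -- iteration 1/3 --
  FD 5: (0,0) -> (1.545,-4.755) [heading=288, draw]
  FD 5: (1.545,-4.755) -> (3.09,-9.511) [heading=288, draw]
  FD 20: (3.09,-9.511) -> (9.271,-28.532) [heading=288, draw]
  -- iteration 2/3 --
  FD 5: (9.271,-28.532) -> (10.816,-33.287) [heading=288, draw]
  FD 5: (10.816,-33.287) -> (12.361,-38.042) [heading=288, draw]
  FD 20: (12.361,-38.042) -> (18.541,-57.063) [heading=288, draw]
  -- iteration 3/3 --
  FD 5: (18.541,-57.063) -> (20.086,-61.819) [heading=288, draw]
  FD 5: (20.086,-61.819) -> (21.631,-66.574) [heading=288, draw]
  FD 20: (21.631,-66.574) -> (27.812,-85.595) [heading=288, draw]
]
FD 6: (27.812,-85.595) -> (29.666,-91.301) [heading=288, draw]
FD 16: (29.666,-91.301) -> (34.61,-106.518) [heading=288, draw]
Final: pos=(34.61,-106.518), heading=288, 11 segment(s) drawn

Start position: (0, 0)
Final position: (34.61, -106.518)
Distance = 112; >= 1e-6 -> NOT closed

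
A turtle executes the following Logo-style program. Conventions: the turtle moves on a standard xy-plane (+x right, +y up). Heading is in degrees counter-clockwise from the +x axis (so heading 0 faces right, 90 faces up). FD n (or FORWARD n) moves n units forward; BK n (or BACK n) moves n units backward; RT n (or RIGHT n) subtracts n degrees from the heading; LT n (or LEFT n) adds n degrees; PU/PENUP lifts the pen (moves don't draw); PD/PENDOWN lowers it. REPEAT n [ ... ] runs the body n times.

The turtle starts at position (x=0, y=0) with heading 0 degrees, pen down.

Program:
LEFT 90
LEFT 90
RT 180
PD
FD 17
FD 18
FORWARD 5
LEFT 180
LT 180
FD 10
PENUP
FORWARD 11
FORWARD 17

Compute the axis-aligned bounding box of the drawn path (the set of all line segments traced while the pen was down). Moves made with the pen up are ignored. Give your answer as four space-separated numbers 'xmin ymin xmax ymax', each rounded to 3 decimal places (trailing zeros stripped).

Executing turtle program step by step:
Start: pos=(0,0), heading=0, pen down
LT 90: heading 0 -> 90
LT 90: heading 90 -> 180
RT 180: heading 180 -> 0
PD: pen down
FD 17: (0,0) -> (17,0) [heading=0, draw]
FD 18: (17,0) -> (35,0) [heading=0, draw]
FD 5: (35,0) -> (40,0) [heading=0, draw]
LT 180: heading 0 -> 180
LT 180: heading 180 -> 0
FD 10: (40,0) -> (50,0) [heading=0, draw]
PU: pen up
FD 11: (50,0) -> (61,0) [heading=0, move]
FD 17: (61,0) -> (78,0) [heading=0, move]
Final: pos=(78,0), heading=0, 4 segment(s) drawn

Segment endpoints: x in {0, 17, 35, 40, 50}, y in {0, 0}
xmin=0, ymin=0, xmax=50, ymax=0

Answer: 0 0 50 0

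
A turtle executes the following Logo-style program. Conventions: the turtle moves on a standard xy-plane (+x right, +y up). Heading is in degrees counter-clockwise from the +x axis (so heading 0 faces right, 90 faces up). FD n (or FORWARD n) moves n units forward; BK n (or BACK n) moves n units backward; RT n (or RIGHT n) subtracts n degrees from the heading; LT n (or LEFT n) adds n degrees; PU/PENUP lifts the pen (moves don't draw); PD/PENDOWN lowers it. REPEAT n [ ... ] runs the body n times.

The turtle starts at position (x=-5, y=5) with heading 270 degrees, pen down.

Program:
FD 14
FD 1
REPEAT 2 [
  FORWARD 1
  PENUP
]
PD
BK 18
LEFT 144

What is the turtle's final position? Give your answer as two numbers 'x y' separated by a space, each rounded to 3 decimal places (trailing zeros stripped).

Executing turtle program step by step:
Start: pos=(-5,5), heading=270, pen down
FD 14: (-5,5) -> (-5,-9) [heading=270, draw]
FD 1: (-5,-9) -> (-5,-10) [heading=270, draw]
REPEAT 2 [
  -- iteration 1/2 --
  FD 1: (-5,-10) -> (-5,-11) [heading=270, draw]
  PU: pen up
  -- iteration 2/2 --
  FD 1: (-5,-11) -> (-5,-12) [heading=270, move]
  PU: pen up
]
PD: pen down
BK 18: (-5,-12) -> (-5,6) [heading=270, draw]
LT 144: heading 270 -> 54
Final: pos=(-5,6), heading=54, 4 segment(s) drawn

Answer: -5 6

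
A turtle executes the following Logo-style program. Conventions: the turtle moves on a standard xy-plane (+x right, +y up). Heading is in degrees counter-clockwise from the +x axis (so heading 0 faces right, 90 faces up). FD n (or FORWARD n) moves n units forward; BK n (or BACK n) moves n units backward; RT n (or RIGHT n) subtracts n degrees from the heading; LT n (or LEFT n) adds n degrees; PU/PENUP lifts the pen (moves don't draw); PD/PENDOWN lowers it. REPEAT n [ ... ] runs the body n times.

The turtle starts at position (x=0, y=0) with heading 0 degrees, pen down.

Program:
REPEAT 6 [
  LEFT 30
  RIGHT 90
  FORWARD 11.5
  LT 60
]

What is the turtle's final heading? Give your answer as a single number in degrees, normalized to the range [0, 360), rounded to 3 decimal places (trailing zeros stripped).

Executing turtle program step by step:
Start: pos=(0,0), heading=0, pen down
REPEAT 6 [
  -- iteration 1/6 --
  LT 30: heading 0 -> 30
  RT 90: heading 30 -> 300
  FD 11.5: (0,0) -> (5.75,-9.959) [heading=300, draw]
  LT 60: heading 300 -> 0
  -- iteration 2/6 --
  LT 30: heading 0 -> 30
  RT 90: heading 30 -> 300
  FD 11.5: (5.75,-9.959) -> (11.5,-19.919) [heading=300, draw]
  LT 60: heading 300 -> 0
  -- iteration 3/6 --
  LT 30: heading 0 -> 30
  RT 90: heading 30 -> 300
  FD 11.5: (11.5,-19.919) -> (17.25,-29.878) [heading=300, draw]
  LT 60: heading 300 -> 0
  -- iteration 4/6 --
  LT 30: heading 0 -> 30
  RT 90: heading 30 -> 300
  FD 11.5: (17.25,-29.878) -> (23,-39.837) [heading=300, draw]
  LT 60: heading 300 -> 0
  -- iteration 5/6 --
  LT 30: heading 0 -> 30
  RT 90: heading 30 -> 300
  FD 11.5: (23,-39.837) -> (28.75,-49.796) [heading=300, draw]
  LT 60: heading 300 -> 0
  -- iteration 6/6 --
  LT 30: heading 0 -> 30
  RT 90: heading 30 -> 300
  FD 11.5: (28.75,-49.796) -> (34.5,-59.756) [heading=300, draw]
  LT 60: heading 300 -> 0
]
Final: pos=(34.5,-59.756), heading=0, 6 segment(s) drawn

Answer: 0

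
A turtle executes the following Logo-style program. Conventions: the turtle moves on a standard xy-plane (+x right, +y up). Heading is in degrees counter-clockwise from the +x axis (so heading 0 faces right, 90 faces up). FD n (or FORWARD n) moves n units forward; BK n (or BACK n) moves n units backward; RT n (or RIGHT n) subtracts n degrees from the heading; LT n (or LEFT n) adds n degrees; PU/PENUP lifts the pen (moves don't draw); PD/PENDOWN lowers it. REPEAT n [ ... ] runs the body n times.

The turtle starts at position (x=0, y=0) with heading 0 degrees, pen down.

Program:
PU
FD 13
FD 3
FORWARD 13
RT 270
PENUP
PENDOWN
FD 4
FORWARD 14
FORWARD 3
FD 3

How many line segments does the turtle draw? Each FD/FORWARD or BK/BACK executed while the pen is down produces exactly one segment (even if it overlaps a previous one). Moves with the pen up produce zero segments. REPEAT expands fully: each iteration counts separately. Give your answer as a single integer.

Answer: 4

Derivation:
Executing turtle program step by step:
Start: pos=(0,0), heading=0, pen down
PU: pen up
FD 13: (0,0) -> (13,0) [heading=0, move]
FD 3: (13,0) -> (16,0) [heading=0, move]
FD 13: (16,0) -> (29,0) [heading=0, move]
RT 270: heading 0 -> 90
PU: pen up
PD: pen down
FD 4: (29,0) -> (29,4) [heading=90, draw]
FD 14: (29,4) -> (29,18) [heading=90, draw]
FD 3: (29,18) -> (29,21) [heading=90, draw]
FD 3: (29,21) -> (29,24) [heading=90, draw]
Final: pos=(29,24), heading=90, 4 segment(s) drawn
Segments drawn: 4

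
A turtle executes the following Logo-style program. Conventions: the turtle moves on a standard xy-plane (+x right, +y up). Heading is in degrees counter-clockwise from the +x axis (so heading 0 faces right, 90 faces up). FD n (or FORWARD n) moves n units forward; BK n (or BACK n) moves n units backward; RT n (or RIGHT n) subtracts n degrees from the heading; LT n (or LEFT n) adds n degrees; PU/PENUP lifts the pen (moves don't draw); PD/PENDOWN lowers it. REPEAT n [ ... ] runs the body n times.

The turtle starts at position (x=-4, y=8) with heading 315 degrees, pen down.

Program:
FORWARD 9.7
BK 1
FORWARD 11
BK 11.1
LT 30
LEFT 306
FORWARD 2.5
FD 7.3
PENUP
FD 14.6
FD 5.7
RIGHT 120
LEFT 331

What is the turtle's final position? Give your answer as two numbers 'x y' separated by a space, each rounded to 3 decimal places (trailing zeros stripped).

Answer: 12.868 -26.182

Derivation:
Executing turtle program step by step:
Start: pos=(-4,8), heading=315, pen down
FD 9.7: (-4,8) -> (2.859,1.141) [heading=315, draw]
BK 1: (2.859,1.141) -> (2.152,1.848) [heading=315, draw]
FD 11: (2.152,1.848) -> (9.93,-5.93) [heading=315, draw]
BK 11.1: (9.93,-5.93) -> (2.081,1.919) [heading=315, draw]
LT 30: heading 315 -> 345
LT 306: heading 345 -> 291
FD 2.5: (2.081,1.919) -> (2.977,-0.415) [heading=291, draw]
FD 7.3: (2.977,-0.415) -> (5.593,-7.23) [heading=291, draw]
PU: pen up
FD 14.6: (5.593,-7.23) -> (10.825,-20.86) [heading=291, move]
FD 5.7: (10.825,-20.86) -> (12.868,-26.182) [heading=291, move]
RT 120: heading 291 -> 171
LT 331: heading 171 -> 142
Final: pos=(12.868,-26.182), heading=142, 6 segment(s) drawn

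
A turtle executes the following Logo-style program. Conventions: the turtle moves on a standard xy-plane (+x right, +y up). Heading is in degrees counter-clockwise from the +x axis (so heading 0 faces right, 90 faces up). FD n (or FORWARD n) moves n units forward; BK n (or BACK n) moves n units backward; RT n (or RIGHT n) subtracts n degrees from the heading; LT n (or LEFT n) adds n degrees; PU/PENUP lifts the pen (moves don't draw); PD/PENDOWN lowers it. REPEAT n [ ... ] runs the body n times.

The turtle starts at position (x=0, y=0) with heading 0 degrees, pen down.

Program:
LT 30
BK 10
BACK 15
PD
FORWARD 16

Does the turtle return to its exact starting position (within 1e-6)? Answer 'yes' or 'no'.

Executing turtle program step by step:
Start: pos=(0,0), heading=0, pen down
LT 30: heading 0 -> 30
BK 10: (0,0) -> (-8.66,-5) [heading=30, draw]
BK 15: (-8.66,-5) -> (-21.651,-12.5) [heading=30, draw]
PD: pen down
FD 16: (-21.651,-12.5) -> (-7.794,-4.5) [heading=30, draw]
Final: pos=(-7.794,-4.5), heading=30, 3 segment(s) drawn

Start position: (0, 0)
Final position: (-7.794, -4.5)
Distance = 9; >= 1e-6 -> NOT closed

Answer: no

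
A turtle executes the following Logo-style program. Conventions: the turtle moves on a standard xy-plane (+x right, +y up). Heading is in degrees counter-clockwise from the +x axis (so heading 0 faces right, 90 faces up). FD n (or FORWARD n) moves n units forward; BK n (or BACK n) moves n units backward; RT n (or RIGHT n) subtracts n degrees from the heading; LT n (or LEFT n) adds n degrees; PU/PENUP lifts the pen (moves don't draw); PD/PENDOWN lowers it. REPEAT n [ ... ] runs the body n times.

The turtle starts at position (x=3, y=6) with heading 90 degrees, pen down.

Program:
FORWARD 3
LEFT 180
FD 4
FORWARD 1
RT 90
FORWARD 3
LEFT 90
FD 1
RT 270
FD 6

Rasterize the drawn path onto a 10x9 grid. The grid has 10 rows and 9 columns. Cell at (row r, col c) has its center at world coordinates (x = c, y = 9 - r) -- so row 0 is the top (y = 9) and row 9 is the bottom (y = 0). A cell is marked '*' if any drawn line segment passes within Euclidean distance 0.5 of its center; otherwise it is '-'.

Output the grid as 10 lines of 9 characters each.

Segment 0: (3,6) -> (3,9)
Segment 1: (3,9) -> (3,5)
Segment 2: (3,5) -> (3,4)
Segment 3: (3,4) -> (-0,4)
Segment 4: (-0,4) -> (-0,3)
Segment 5: (-0,3) -> (6,3)

Answer: ---*-----
---*-----
---*-----
---*-----
---*-----
****-----
*******--
---------
---------
---------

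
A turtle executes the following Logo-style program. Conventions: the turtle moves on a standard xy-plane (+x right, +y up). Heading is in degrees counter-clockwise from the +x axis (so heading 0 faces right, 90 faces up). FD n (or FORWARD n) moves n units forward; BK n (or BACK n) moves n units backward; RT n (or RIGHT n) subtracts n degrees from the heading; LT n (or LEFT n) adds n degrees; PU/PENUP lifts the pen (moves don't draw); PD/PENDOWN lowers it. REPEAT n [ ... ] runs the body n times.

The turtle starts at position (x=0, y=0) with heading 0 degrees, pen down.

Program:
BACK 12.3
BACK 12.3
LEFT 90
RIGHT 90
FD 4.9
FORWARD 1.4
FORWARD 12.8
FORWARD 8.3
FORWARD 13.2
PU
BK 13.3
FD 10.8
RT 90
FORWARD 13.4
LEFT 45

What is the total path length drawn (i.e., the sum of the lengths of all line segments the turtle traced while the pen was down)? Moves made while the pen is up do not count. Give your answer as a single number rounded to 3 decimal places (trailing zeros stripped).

Answer: 65.2

Derivation:
Executing turtle program step by step:
Start: pos=(0,0), heading=0, pen down
BK 12.3: (0,0) -> (-12.3,0) [heading=0, draw]
BK 12.3: (-12.3,0) -> (-24.6,0) [heading=0, draw]
LT 90: heading 0 -> 90
RT 90: heading 90 -> 0
FD 4.9: (-24.6,0) -> (-19.7,0) [heading=0, draw]
FD 1.4: (-19.7,0) -> (-18.3,0) [heading=0, draw]
FD 12.8: (-18.3,0) -> (-5.5,0) [heading=0, draw]
FD 8.3: (-5.5,0) -> (2.8,0) [heading=0, draw]
FD 13.2: (2.8,0) -> (16,0) [heading=0, draw]
PU: pen up
BK 13.3: (16,0) -> (2.7,0) [heading=0, move]
FD 10.8: (2.7,0) -> (13.5,0) [heading=0, move]
RT 90: heading 0 -> 270
FD 13.4: (13.5,0) -> (13.5,-13.4) [heading=270, move]
LT 45: heading 270 -> 315
Final: pos=(13.5,-13.4), heading=315, 7 segment(s) drawn

Segment lengths:
  seg 1: (0,0) -> (-12.3,0), length = 12.3
  seg 2: (-12.3,0) -> (-24.6,0), length = 12.3
  seg 3: (-24.6,0) -> (-19.7,0), length = 4.9
  seg 4: (-19.7,0) -> (-18.3,0), length = 1.4
  seg 5: (-18.3,0) -> (-5.5,0), length = 12.8
  seg 6: (-5.5,0) -> (2.8,0), length = 8.3
  seg 7: (2.8,0) -> (16,0), length = 13.2
Total = 65.2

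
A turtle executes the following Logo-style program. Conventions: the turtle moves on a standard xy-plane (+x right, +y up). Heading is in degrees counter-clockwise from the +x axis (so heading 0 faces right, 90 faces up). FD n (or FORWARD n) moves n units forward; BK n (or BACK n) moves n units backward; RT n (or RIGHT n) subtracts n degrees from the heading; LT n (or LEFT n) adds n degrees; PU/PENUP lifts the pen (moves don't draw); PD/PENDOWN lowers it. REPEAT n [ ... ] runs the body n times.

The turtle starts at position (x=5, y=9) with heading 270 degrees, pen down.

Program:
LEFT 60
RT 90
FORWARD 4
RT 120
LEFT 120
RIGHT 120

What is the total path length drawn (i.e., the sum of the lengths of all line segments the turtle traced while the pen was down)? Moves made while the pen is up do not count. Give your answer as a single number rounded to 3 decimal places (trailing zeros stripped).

Executing turtle program step by step:
Start: pos=(5,9), heading=270, pen down
LT 60: heading 270 -> 330
RT 90: heading 330 -> 240
FD 4: (5,9) -> (3,5.536) [heading=240, draw]
RT 120: heading 240 -> 120
LT 120: heading 120 -> 240
RT 120: heading 240 -> 120
Final: pos=(3,5.536), heading=120, 1 segment(s) drawn

Segment lengths:
  seg 1: (5,9) -> (3,5.536), length = 4
Total = 4

Answer: 4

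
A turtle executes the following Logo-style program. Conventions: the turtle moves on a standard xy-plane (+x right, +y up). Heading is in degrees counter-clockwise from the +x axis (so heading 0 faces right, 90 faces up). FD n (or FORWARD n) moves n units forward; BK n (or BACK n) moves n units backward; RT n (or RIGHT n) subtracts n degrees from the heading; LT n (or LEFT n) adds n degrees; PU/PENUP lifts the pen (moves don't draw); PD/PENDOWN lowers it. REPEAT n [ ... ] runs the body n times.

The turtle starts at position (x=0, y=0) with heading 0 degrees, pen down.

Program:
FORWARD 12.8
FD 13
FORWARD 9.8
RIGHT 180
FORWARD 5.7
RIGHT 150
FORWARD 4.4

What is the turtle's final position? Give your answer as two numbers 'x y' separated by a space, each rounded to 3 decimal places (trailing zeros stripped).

Executing turtle program step by step:
Start: pos=(0,0), heading=0, pen down
FD 12.8: (0,0) -> (12.8,0) [heading=0, draw]
FD 13: (12.8,0) -> (25.8,0) [heading=0, draw]
FD 9.8: (25.8,0) -> (35.6,0) [heading=0, draw]
RT 180: heading 0 -> 180
FD 5.7: (35.6,0) -> (29.9,0) [heading=180, draw]
RT 150: heading 180 -> 30
FD 4.4: (29.9,0) -> (33.711,2.2) [heading=30, draw]
Final: pos=(33.711,2.2), heading=30, 5 segment(s) drawn

Answer: 33.711 2.2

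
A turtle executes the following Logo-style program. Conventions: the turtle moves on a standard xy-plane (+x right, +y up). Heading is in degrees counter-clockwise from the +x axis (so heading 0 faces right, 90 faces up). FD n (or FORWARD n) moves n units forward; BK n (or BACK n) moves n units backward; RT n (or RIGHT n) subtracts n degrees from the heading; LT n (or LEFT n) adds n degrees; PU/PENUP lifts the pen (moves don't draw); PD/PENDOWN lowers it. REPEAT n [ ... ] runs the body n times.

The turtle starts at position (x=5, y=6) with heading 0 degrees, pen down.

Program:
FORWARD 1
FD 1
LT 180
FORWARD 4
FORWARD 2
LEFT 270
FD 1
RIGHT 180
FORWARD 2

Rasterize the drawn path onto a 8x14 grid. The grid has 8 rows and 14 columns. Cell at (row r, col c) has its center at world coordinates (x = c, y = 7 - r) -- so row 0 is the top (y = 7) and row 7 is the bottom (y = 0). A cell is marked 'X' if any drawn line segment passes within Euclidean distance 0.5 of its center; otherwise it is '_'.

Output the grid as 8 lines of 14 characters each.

Segment 0: (5,6) -> (6,6)
Segment 1: (6,6) -> (7,6)
Segment 2: (7,6) -> (3,6)
Segment 3: (3,6) -> (1,6)
Segment 4: (1,6) -> (1,7)
Segment 5: (1,7) -> (1,5)

Answer: _X____________
_XXXXXXX______
_X____________
______________
______________
______________
______________
______________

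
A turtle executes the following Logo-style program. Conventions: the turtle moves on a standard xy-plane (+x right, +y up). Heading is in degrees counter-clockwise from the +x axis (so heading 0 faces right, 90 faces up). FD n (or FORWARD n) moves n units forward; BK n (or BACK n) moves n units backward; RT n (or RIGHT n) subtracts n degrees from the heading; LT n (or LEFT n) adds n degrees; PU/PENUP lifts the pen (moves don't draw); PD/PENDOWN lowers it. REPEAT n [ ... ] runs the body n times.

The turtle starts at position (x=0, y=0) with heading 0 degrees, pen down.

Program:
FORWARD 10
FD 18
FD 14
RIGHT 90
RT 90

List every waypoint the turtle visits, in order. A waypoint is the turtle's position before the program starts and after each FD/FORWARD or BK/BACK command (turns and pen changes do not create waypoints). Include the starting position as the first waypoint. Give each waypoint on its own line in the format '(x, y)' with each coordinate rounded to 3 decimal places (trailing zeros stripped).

Answer: (0, 0)
(10, 0)
(28, 0)
(42, 0)

Derivation:
Executing turtle program step by step:
Start: pos=(0,0), heading=0, pen down
FD 10: (0,0) -> (10,0) [heading=0, draw]
FD 18: (10,0) -> (28,0) [heading=0, draw]
FD 14: (28,0) -> (42,0) [heading=0, draw]
RT 90: heading 0 -> 270
RT 90: heading 270 -> 180
Final: pos=(42,0), heading=180, 3 segment(s) drawn
Waypoints (4 total):
(0, 0)
(10, 0)
(28, 0)
(42, 0)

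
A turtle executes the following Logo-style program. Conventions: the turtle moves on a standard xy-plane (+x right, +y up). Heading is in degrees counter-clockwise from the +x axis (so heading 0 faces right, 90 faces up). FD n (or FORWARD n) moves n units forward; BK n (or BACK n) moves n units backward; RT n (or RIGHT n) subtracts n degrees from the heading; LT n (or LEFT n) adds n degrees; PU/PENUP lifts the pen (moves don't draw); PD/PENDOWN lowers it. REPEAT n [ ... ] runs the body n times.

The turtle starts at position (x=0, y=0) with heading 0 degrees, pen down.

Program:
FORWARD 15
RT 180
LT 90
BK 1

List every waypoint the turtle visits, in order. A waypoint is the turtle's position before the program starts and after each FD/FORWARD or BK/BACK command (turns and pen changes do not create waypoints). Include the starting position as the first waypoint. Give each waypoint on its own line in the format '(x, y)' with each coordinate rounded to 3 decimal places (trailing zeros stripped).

Executing turtle program step by step:
Start: pos=(0,0), heading=0, pen down
FD 15: (0,0) -> (15,0) [heading=0, draw]
RT 180: heading 0 -> 180
LT 90: heading 180 -> 270
BK 1: (15,0) -> (15,1) [heading=270, draw]
Final: pos=(15,1), heading=270, 2 segment(s) drawn
Waypoints (3 total):
(0, 0)
(15, 0)
(15, 1)

Answer: (0, 0)
(15, 0)
(15, 1)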